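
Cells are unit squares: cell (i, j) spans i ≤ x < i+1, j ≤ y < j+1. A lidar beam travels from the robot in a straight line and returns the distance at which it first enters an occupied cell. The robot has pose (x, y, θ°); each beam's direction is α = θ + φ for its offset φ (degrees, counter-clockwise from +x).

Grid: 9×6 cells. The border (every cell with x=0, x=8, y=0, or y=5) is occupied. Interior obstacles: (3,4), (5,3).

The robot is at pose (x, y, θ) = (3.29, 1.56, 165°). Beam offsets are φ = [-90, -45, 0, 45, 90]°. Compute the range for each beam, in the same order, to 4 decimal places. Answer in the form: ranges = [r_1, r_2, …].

beam 1: φ=-90°, α=75°
  dir = (cos 75°, sin 75°) = (0.2588, 0.9659); from cell (3,1)
  next x-line at t=2.7432, next y-line at t=0.4555; Δt_x=3.8637, Δt_y=1.0353
    y: enter (3,2) at t=0.4555
    y: enter (3,3) at t=1.4908
    y: enter (3,4) at t=2.5261 ← occupied
  → r_1 = 2.5261
beam 2: φ=-45°, α=120°
  dir = (cos 120°, sin 120°) = (-0.5000, 0.8660); from cell (3,1)
  next x-line at t=0.5800, next y-line at t=0.5081; Δt_x=2.0000, Δt_y=1.1547
    y: enter (3,2) at t=0.5081
    x: enter (2,2) at t=0.5800
    y: enter (2,3) at t=1.6628
    x: enter (1,3) at t=2.5800
    y: enter (1,4) at t=2.8175
    y: enter (1,5) at t=3.9722 ← occupied
  → r_2 = 3.9722
beam 3: φ=0°, α=165°
  dir = (cos 165°, sin 165°) = (-0.9659, 0.2588); from cell (3,1)
  next x-line at t=0.3002, next y-line at t=1.7000; Δt_x=1.0353, Δt_y=3.8637
    x: enter (2,1) at t=0.3002
    x: enter (1,1) at t=1.3355
    y: enter (1,2) at t=1.7000
    x: enter (0,2) at t=2.3708 ← occupied
  → r_3 = 2.3708
beam 4: φ=45°, α=210°
  dir = (cos 210°, sin 210°) = (-0.8660, -0.5000); from cell (3,1)
  next x-line at t=0.3349, next y-line at t=1.1200; Δt_x=1.1547, Δt_y=2.0000
    x: enter (2,1) at t=0.3349
    y: enter (2,0) at t=1.1200 ← occupied
  → r_4 = 1.1200
beam 5: φ=90°, α=255°
  dir = (cos 255°, sin 255°) = (-0.2588, -0.9659); from cell (3,1)
  next x-line at t=1.1205, next y-line at t=0.5798; Δt_x=3.8637, Δt_y=1.0353
    y: enter (3,0) at t=0.5798 ← occupied
  → r_5 = 0.5798

ranges = [2.5261, 3.9722, 2.3708, 1.1200, 0.5798]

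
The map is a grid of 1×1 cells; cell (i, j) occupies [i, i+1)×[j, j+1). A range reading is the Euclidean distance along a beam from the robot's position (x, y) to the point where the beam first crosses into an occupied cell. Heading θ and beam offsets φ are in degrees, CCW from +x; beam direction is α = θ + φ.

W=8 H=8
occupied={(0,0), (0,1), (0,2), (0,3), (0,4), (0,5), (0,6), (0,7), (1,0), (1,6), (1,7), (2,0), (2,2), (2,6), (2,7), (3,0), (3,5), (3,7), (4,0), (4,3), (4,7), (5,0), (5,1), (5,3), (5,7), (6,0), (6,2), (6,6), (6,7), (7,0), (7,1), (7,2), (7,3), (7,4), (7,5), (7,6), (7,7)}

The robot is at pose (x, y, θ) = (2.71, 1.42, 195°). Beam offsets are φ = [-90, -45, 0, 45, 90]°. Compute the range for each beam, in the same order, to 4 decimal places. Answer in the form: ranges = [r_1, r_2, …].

beam 1: φ=-90°, α=105°
  cosα=-0.2588 sinα=0.9659 | (2,1) | tMaxX 2.7432 tMaxY 0.6005 | tΔX 3.8637 tΔY 1.0353
    t=0.6005 [y] (2,2) — stop
  → r_1 = 0.6005
beam 2: φ=-45°, α=150°
  cosα=-0.8660 sinα=0.5000 | (2,1) | tMaxX 0.8198 tMaxY 1.1600 | tΔX 1.1547 tΔY 2.0000
    t=0.8198 [x] (1,1)
    t=1.1600 [y] (1,2)
    t=1.9745 [x] (0,2) — stop
  → r_2 = 1.9745
beam 3: φ=0°, α=195°
  cosα=-0.9659 sinα=-0.2588 | (2,1) | tMaxX 0.7350 tMaxY 1.6228 | tΔX 1.0353 tΔY 3.8637
    t=0.7350 [x] (1,1)
    t=1.6228 [y] (1,0) — stop
  → r_3 = 1.6228
beam 4: φ=45°, α=240°
  cosα=-0.5000 sinα=-0.8660 | (2,1) | tMaxX 1.4200 tMaxY 0.4850 | tΔX 2.0000 tΔY 1.1547
    t=0.4850 [y] (2,0) — stop
  → r_4 = 0.4850
beam 5: φ=90°, α=285°
  cosα=0.2588 sinα=-0.9659 | (2,1) | tMaxX 1.1205 tMaxY 0.4348 | tΔX 3.8637 tΔY 1.0353
    t=0.4348 [y] (2,0) — stop
  → r_5 = 0.4348

ranges = [0.6005, 1.9745, 1.6228, 0.4850, 0.4348]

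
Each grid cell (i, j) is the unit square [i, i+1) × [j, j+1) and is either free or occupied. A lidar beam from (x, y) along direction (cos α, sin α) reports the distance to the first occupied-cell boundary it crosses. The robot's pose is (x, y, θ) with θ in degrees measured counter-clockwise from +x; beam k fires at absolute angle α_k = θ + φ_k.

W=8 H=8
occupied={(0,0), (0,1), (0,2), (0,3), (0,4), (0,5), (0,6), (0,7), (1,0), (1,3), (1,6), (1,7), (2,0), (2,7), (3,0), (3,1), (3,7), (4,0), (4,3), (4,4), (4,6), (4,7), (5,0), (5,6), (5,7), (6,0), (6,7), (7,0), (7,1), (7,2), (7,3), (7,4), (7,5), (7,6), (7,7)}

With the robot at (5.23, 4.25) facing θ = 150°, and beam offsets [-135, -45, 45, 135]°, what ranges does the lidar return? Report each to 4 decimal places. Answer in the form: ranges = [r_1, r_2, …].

ranges = [1.8324, 1.8117, 0.2381, 3.3646]

beam 1: φ=-135°, α=15°
  d=(0.9659,0.2588)  start (5,4)  tX=0.7972 tY=2.8978  stride 1/|dx|=1.0353 1/|dy|=3.8637
    cross x-line → (6,4), t=0.7972
    cross x-line → (7,4), t=1.8324 (wall)
  → r_1 = 1.8324
beam 2: φ=-45°, α=105°
  d=(-0.2588,0.9659)  start (5,4)  tX=0.8887 tY=0.7765  stride 1/|dx|=3.8637 1/|dy|=1.0353
    cross y-line → (5,5), t=0.7765
    cross x-line → (4,5), t=0.8887
    cross y-line → (4,6), t=1.8117 (wall)
  → r_2 = 1.8117
beam 3: φ=45°, α=195°
  d=(-0.9659,-0.2588)  start (5,4)  tX=0.2381 tY=0.9659  stride 1/|dx|=1.0353 1/|dy|=3.8637
    cross x-line → (4,4), t=0.2381 (wall)
  → r_3 = 0.2381
beam 4: φ=135°, α=285°
  d=(0.2588,-0.9659)  start (5,4)  tX=2.9751 tY=0.2588  stride 1/|dx|=3.8637 1/|dy|=1.0353
    cross y-line → (5,3), t=0.2588
    cross y-line → (5,2), t=1.2941
    cross y-line → (5,1), t=2.3294
    cross x-line → (6,1), t=2.9751
    cross y-line → (6,0), t=3.3646 (wall)
  → r_4 = 3.3646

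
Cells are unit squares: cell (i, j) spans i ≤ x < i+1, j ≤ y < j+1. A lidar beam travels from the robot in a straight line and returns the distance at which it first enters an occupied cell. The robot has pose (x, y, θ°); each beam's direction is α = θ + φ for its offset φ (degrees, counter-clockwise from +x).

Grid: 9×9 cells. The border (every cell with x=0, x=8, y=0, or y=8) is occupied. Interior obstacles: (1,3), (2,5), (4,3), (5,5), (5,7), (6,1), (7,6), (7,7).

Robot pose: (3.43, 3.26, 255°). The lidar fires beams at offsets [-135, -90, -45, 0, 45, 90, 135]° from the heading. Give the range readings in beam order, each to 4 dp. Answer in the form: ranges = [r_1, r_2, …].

ranges = [2.0092, 1.4804, 2.8059, 2.3397, 2.6096, 0.5901, 0.6582]

beam 1: φ=-135°, α=120°
  direction (-0.5000, 0.8660); cell (3,3); t to first gridline: x 0.8600, y 0.8545 (then +2.0000 / +1.1547)
    (3,4) via y @ 0.8545
    (2,4) via x @ 0.8600
    (2,5) via y @ 2.0092  # hit
  → r_1 = 2.0092
beam 2: φ=-90°, α=165°
  direction (-0.9659, 0.2588); cell (3,3); t to first gridline: x 0.4452, y 2.8591 (then +1.0353 / +3.8637)
    (2,3) via x @ 0.4452
    (1,3) via x @ 1.4804  # hit
  → r_2 = 1.4804
beam 3: φ=-45°, α=210°
  direction (-0.8660, -0.5000); cell (3,3); t to first gridline: x 0.4965, y 0.5200 (then +1.1547 / +2.0000)
    (2,3) via x @ 0.4965
    (2,2) via y @ 0.5200
    (1,2) via x @ 1.6512
    (1,1) via y @ 2.5200
    (0,1) via x @ 2.8059  # hit
  → r_3 = 2.8059
beam 4: φ=0°, α=255°
  direction (-0.2588, -0.9659); cell (3,3); t to first gridline: x 1.6614, y 0.2692 (then +3.8637 / +1.0353)
    (3,2) via y @ 0.2692
    (3,1) via y @ 1.3044
    (2,1) via x @ 1.6614
    (2,0) via y @ 2.3397  # hit
  → r_4 = 2.3397
beam 5: φ=45°, α=300°
  direction (0.5000, -0.8660); cell (3,3); t to first gridline: x 1.1400, y 0.3002 (then +2.0000 / +1.1547)
    (3,2) via y @ 0.3002
    (4,2) via x @ 1.1400
    (4,1) via y @ 1.4549
    (4,0) via y @ 2.6096  # hit
  → r_5 = 2.6096
beam 6: φ=90°, α=345°
  direction (0.9659, -0.2588); cell (3,3); t to first gridline: x 0.5901, y 1.0046 (then +1.0353 / +3.8637)
    (4,3) via x @ 0.5901  # hit
  → r_6 = 0.5901
beam 7: φ=135°, α=30°
  direction (0.8660, 0.5000); cell (3,3); t to first gridline: x 0.6582, y 1.4800 (then +1.1547 / +2.0000)
    (4,3) via x @ 0.6582  # hit
  → r_7 = 0.6582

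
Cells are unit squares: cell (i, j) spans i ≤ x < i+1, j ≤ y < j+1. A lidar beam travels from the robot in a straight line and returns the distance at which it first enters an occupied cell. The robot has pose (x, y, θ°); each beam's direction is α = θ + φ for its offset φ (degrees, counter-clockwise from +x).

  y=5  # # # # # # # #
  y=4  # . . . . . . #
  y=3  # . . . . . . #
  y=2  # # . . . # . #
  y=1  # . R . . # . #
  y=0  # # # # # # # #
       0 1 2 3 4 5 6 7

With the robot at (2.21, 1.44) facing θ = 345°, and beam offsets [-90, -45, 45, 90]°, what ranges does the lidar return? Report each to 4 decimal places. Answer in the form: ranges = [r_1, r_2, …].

beam 1: φ=-90°, α=255°
  d=(-0.2588,-0.9659)  start (2,1)  tX=0.8114 tY=0.4555  stride 1/|dx|=3.8637 1/|dy|=1.0353
    cross y-line → (2,0), t=0.4555 (wall)
  → r_1 = 0.4555
beam 2: φ=-45°, α=300°
  d=(0.5000,-0.8660)  start (2,1)  tX=1.5800 tY=0.5081  stride 1/|dx|=2.0000 1/|dy|=1.1547
    cross y-line → (2,0), t=0.5081 (wall)
  → r_2 = 0.5081
beam 3: φ=45°, α=30°
  d=(0.8660,0.5000)  start (2,1)  tX=0.9122 tY=1.1200  stride 1/|dx|=1.1547 1/|dy|=2.0000
    cross x-line → (3,1), t=0.9122
    cross y-line → (3,2), t=1.1200
    cross x-line → (4,2), t=2.0669
    cross y-line → (4,3), t=3.1200
    cross x-line → (5,3), t=3.2216
    cross x-line → (6,3), t=4.3763
    cross y-line → (6,4), t=5.1200
    cross x-line → (7,4), t=5.5310 (wall)
  → r_3 = 5.5310
beam 4: φ=90°, α=75°
  d=(0.2588,0.9659)  start (2,1)  tX=3.0523 tY=0.5798  stride 1/|dx|=3.8637 1/|dy|=1.0353
    cross y-line → (2,2), t=0.5798
    cross y-line → (2,3), t=1.6150
    cross y-line → (2,4), t=2.6503
    cross x-line → (3,4), t=3.0523
    cross y-line → (3,5), t=3.6856 (wall)
  → r_4 = 3.6856

ranges = [0.4555, 0.5081, 5.5310, 3.6856]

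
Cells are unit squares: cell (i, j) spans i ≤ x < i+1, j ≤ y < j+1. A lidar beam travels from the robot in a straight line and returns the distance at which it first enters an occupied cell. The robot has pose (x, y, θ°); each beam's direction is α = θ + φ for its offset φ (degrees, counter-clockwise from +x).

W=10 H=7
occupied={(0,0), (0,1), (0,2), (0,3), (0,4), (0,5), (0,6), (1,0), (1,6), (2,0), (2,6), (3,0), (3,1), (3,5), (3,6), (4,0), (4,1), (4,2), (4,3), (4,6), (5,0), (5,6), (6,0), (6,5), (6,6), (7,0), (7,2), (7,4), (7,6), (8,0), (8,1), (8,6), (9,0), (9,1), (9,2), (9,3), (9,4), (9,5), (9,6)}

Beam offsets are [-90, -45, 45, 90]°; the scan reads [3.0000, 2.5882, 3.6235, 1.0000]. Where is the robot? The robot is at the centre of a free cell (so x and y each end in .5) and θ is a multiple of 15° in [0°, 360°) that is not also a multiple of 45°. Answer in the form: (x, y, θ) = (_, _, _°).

The pose lattice has 31·16 = 496 candidates. Test each by forward raycasting.
  (5.5, 5.5, 210°): beam 1 = 0.5774 ≠ 3.0000 ✗
  (2.5, 2.5, 30°): beam 1 = 1.0000 ≠ 3.0000 ✗
  (5.5, 1.5, 30°): beam 1 = 0.5774 ≠ 3.0000 ✗
  (6.5, 4.5, 30°): beam 1 = 1.7321 ≠ 3.0000 ✗
  …
  (2.5, 4.5, 330°): r_1=3.0000, r_2=2.5882, r_3=3.6235, r_4=1.0000 — all match ✓
No second candidate reproduces the full scan.

(x, y, θ) = (2.5, 4.5, 330°)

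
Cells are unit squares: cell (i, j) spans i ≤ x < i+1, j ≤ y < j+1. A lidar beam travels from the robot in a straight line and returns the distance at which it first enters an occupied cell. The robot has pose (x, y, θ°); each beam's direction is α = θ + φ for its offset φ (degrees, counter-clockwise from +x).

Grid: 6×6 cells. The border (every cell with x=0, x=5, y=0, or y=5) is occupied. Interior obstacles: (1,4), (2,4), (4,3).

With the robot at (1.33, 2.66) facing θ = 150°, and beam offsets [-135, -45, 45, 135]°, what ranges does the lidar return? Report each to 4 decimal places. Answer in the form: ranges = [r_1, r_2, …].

ranges = [2.7642, 1.2750, 0.3416, 1.7186]

beam 1: φ=-135°, α=15°
  dir = (cos 15°, sin 15°) = (0.9659, 0.2588); from cell (1,2)
  next x-line at t=0.6936, next y-line at t=1.3137; Δt_x=1.0353, Δt_y=3.8637
    x: enter (2,2) at t=0.6936
    y: enter (2,3) at t=1.3137
    x: enter (3,3) at t=1.7289
    x: enter (4,3) at t=2.7642 ← occupied
  → r_1 = 2.7642
beam 2: φ=-45°, α=105°
  dir = (cos 105°, sin 105°) = (-0.2588, 0.9659); from cell (1,2)
  next x-line at t=1.2750, next y-line at t=0.3520; Δt_x=3.8637, Δt_y=1.0353
    y: enter (1,3) at t=0.3520
    x: enter (0,3) at t=1.2750 ← occupied
  → r_2 = 1.2750
beam 3: φ=45°, α=195°
  dir = (cos 195°, sin 195°) = (-0.9659, -0.2588); from cell (1,2)
  next x-line at t=0.3416, next y-line at t=2.5500; Δt_x=1.0353, Δt_y=3.8637
    x: enter (0,2) at t=0.3416 ← occupied
  → r_3 = 0.3416
beam 4: φ=135°, α=285°
  dir = (cos 285°, sin 285°) = (0.2588, -0.9659); from cell (1,2)
  next x-line at t=2.5887, next y-line at t=0.6833; Δt_x=3.8637, Δt_y=1.0353
    y: enter (1,1) at t=0.6833
    y: enter (1,0) at t=1.7186 ← occupied
  → r_4 = 1.7186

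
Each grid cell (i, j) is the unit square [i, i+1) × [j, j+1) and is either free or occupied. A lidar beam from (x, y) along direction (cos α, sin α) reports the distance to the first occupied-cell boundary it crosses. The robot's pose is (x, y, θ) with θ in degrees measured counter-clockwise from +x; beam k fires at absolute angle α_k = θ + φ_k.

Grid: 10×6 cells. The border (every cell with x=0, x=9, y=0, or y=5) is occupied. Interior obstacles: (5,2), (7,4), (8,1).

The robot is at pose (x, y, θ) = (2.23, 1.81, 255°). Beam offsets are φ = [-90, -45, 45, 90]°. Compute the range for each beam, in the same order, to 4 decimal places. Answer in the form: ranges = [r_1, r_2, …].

beam 1: φ=-90°, α=165°
  direction (-0.9659, 0.2588); cell (2,1); t to first gridline: x 0.2381, y 0.7341 (then +1.0353 / +3.8637)
    (1,1) via x @ 0.2381
    (1,2) via y @ 0.7341
    (0,2) via x @ 1.2734  # hit
  → r_1 = 1.2734
beam 2: φ=-45°, α=210°
  direction (-0.8660, -0.5000); cell (2,1); t to first gridline: x 0.2656, y 1.6200 (then +1.1547 / +2.0000)
    (1,1) via x @ 0.2656
    (0,1) via x @ 1.4203  # hit
  → r_2 = 1.4203
beam 3: φ=45°, α=300°
  direction (0.5000, -0.8660); cell (2,1); t to first gridline: x 1.5400, y 0.9353 (then +2.0000 / +1.1547)
    (2,0) via y @ 0.9353  # hit
  → r_3 = 0.9353
beam 4: φ=90°, α=345°
  direction (0.9659, -0.2588); cell (2,1); t to first gridline: x 0.7972, y 3.1296 (then +1.0353 / +3.8637)
    (3,1) via x @ 0.7972
    (4,1) via x @ 1.8324
    (5,1) via x @ 2.8677
    (5,0) via y @ 3.1296  # hit
  → r_4 = 3.1296

ranges = [1.2734, 1.4203, 0.9353, 3.1296]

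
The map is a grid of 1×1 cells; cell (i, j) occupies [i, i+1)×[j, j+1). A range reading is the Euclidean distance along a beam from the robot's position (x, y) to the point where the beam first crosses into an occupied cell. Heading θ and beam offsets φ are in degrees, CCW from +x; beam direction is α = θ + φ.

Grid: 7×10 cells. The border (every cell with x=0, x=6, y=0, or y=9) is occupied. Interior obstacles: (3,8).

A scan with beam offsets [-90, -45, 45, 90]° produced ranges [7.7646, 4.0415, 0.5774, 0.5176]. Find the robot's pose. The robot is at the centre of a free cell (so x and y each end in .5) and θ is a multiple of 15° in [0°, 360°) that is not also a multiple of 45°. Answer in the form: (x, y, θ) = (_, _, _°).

Candidates: 39 free-cell centres × 16 headings = 624 poses. Raycast each; keep the one whose scan matches to 4 dp.
  (1.5, 4.5, 285°): beam 1 = 0.5176 ≠ 7.7646 ✗
  (4.5, 2.5, 105°): beam 1 = 1.5529 ≠ 7.7646 ✗
  (1.5, 6.5, 285°): beam 1 = 0.5176 ≠ 7.7646 ✗
  (1.5, 3.5, 75°): beam 1 = 4.6587 ≠ 7.7646 ✗
  (1.5, 6.5, 255°): beam 1 = 0.5176 ≠ 7.7646 ✗
  …
  (4.5, 1.5, 195°): r_1=7.7646, r_2=4.0415, r_3=0.5774, r_4=0.5176 — all match ✓
No second candidate reproduces the full scan.

(x, y, θ) = (4.5, 1.5, 195°)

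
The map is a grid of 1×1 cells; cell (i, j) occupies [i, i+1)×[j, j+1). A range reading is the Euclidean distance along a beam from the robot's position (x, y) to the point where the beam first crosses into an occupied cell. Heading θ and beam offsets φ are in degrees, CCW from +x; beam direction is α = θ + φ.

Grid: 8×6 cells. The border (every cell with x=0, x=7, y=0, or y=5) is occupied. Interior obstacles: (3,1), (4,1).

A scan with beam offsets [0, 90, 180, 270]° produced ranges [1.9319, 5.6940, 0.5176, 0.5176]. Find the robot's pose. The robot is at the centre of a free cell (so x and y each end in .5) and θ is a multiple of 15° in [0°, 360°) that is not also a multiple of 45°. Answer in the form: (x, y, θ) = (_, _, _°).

Candidates: 22 free-cell centres × 16 headings = 352 poses. Raycast each; keep the one whose scan matches to 4 dp.
  (2.5, 4.5, 150°): beam 1 = 1.0000 ≠ 1.9319 ✗
  (4.5, 3.5, 210°): beam 1 = 4.0415 ≠ 1.9319 ✗
  (6.5, 4.5, 120°): beam 1 = 0.5774 ≠ 1.9319 ✗
  (5.5, 1.5, 240°): beam 1 = 0.5774 ≠ 1.9319 ✗
  …
  (1.5, 4.5, 255°): r_1=1.9319, r_2=5.6940, r_3=0.5176, r_4=0.5176 — all match ✓
Only this pose fits every beam.

(x, y, θ) = (1.5, 4.5, 255°)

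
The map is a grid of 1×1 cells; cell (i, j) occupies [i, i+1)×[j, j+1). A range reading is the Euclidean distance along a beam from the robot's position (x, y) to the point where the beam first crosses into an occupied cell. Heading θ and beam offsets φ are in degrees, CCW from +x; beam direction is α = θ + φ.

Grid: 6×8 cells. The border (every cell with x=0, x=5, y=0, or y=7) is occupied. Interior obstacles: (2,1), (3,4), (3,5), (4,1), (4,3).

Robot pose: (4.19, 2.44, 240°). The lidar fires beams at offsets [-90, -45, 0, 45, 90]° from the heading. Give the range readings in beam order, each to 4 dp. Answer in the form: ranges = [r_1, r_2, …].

ranges = [3.6835, 1.7000, 1.6628, 0.4555, 0.8800]

beam 1: φ=-90°, α=150°
  dir = (cos 150°, sin 150°) = (-0.8660, 0.5000); from cell (4,2)
  next x-line at t=0.2194, next y-line at t=1.1200; Δt_x=1.1547, Δt_y=2.0000
    x: enter (3,2) at t=0.2194
    y: enter (3,3) at t=1.1200
    x: enter (2,3) at t=1.3741
    x: enter (1,3) at t=2.5288
    y: enter (1,4) at t=3.1200
    x: enter (0,4) at t=3.6835 ← occupied
  → r_1 = 3.6835
beam 2: φ=-45°, α=195°
  dir = (cos 195°, sin 195°) = (-0.9659, -0.2588); from cell (4,2)
  next x-line at t=0.1967, next y-line at t=1.7000; Δt_x=1.0353, Δt_y=3.8637
    x: enter (3,2) at t=0.1967
    x: enter (2,2) at t=1.2320
    y: enter (2,1) at t=1.7000 ← occupied
  → r_2 = 1.7000
beam 3: φ=0°, α=240°
  dir = (cos 240°, sin 240°) = (-0.5000, -0.8660); from cell (4,2)
  next x-line at t=0.3800, next y-line at t=0.5081; Δt_x=2.0000, Δt_y=1.1547
    x: enter (3,2) at t=0.3800
    y: enter (3,1) at t=0.5081
    y: enter (3,0) at t=1.6628 ← occupied
  → r_3 = 1.6628
beam 4: φ=45°, α=285°
  dir = (cos 285°, sin 285°) = (0.2588, -0.9659); from cell (4,2)
  next x-line at t=3.1296, next y-line at t=0.4555; Δt_x=3.8637, Δt_y=1.0353
    y: enter (4,1) at t=0.4555 ← occupied
  → r_4 = 0.4555
beam 5: φ=90°, α=330°
  dir = (cos 330°, sin 330°) = (0.8660, -0.5000); from cell (4,2)
  next x-line at t=0.9353, next y-line at t=0.8800; Δt_x=1.1547, Δt_y=2.0000
    y: enter (4,1) at t=0.8800 ← occupied
  → r_5 = 0.8800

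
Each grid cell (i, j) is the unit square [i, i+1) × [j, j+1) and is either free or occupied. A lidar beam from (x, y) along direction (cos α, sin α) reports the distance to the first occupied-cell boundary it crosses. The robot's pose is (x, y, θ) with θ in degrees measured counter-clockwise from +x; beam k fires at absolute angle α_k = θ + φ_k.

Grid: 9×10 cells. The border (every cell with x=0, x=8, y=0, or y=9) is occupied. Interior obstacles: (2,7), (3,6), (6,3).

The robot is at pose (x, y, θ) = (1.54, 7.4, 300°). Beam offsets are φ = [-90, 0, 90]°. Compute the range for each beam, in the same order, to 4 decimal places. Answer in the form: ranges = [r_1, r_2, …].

beam 1: φ=-90°, α=210°
  cosα=-0.8660 sinα=-0.5000 | (1,7) | tMaxX 0.6235 tMaxY 0.8000 | tΔX 1.1547 tΔY 2.0000
    t=0.6235 [x] (0,7) — stop
  → r_1 = 0.6235
beam 2: φ=0°, α=300°
  cosα=0.5000 sinα=-0.8660 | (1,7) | tMaxX 0.9200 tMaxY 0.4619 | tΔX 2.0000 tΔY 1.1547
    t=0.4619 [y] (1,6)
    t=0.9200 [x] (2,6)
    t=1.6166 [y] (2,5)
    t=2.7713 [y] (2,4)
    t=2.9200 [x] (3,4)
    t=3.9260 [y] (3,3)
    t=4.9200 [x] (4,3)
    t=5.0807 [y] (4,2)
    t=6.2354 [y] (4,1)
    t=6.9200 [x] (5,1)
    t=7.3901 [y] (5,0) — stop
  → r_2 = 7.3901
beam 3: φ=90°, α=30°
  cosα=0.8660 sinα=0.5000 | (1,7) | tMaxX 0.5312 tMaxY 1.2000 | tΔX 1.1547 tΔY 2.0000
    t=0.5312 [x] (2,7) — stop
  → r_3 = 0.5312

ranges = [0.6235, 7.3901, 0.5312]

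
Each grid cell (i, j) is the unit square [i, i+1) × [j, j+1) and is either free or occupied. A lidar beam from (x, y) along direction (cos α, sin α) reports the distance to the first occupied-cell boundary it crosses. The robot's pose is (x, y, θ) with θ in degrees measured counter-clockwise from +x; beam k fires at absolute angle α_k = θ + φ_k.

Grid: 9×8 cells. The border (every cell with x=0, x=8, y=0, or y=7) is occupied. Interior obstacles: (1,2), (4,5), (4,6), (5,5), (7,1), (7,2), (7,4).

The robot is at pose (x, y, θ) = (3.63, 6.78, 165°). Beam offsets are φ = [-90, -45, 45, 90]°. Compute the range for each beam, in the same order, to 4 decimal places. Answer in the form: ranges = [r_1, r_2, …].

ranges = [0.2278, 0.2540, 3.0369, 5.9839]

beam 1: φ=-90°, α=75°
  d=(0.2588,0.9659)  start (3,6)  tX=1.4296 tY=0.2278  stride 1/|dx|=3.8637 1/|dy|=1.0353
    cross y-line → (3,7), t=0.2278 (wall)
  → r_1 = 0.2278
beam 2: φ=-45°, α=120°
  d=(-0.5000,0.8660)  start (3,6)  tX=1.2600 tY=0.2540  stride 1/|dx|=2.0000 1/|dy|=1.1547
    cross y-line → (3,7), t=0.2540 (wall)
  → r_2 = 0.2540
beam 3: φ=45°, α=210°
  d=(-0.8660,-0.5000)  start (3,6)  tX=0.7275 tY=1.5600  stride 1/|dx|=1.1547 1/|dy|=2.0000
    cross x-line → (2,6), t=0.7275
    cross y-line → (2,5), t=1.5600
    cross x-line → (1,5), t=1.8822
    cross x-line → (0,5), t=3.0369 (wall)
  → r_3 = 3.0369
beam 4: φ=90°, α=255°
  d=(-0.2588,-0.9659)  start (3,6)  tX=2.4341 tY=0.8075  stride 1/|dx|=3.8637 1/|dy|=1.0353
    cross y-line → (3,5), t=0.8075
    cross y-line → (3,4), t=1.8428
    cross x-line → (2,4), t=2.4341
    cross y-line → (2,3), t=2.8781
    cross y-line → (2,2), t=3.9133
    cross y-line → (2,1), t=4.9486
    cross y-line → (2,0), t=5.9839 (wall)
  → r_4 = 5.9839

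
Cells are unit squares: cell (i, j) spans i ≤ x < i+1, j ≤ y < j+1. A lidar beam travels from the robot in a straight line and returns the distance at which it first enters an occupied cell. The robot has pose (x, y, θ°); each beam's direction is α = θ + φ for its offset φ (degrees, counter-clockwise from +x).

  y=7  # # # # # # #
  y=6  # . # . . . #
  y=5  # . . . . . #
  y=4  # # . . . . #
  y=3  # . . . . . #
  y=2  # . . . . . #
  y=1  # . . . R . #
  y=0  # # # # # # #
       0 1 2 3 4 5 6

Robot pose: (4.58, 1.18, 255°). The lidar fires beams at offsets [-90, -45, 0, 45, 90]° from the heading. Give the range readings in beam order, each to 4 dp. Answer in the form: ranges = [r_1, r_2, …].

ranges = [3.7063, 0.3600, 0.1863, 0.2078, 0.6955]

beam 1: φ=-90°, α=165°
  direction (-0.9659, 0.2588); cell (4,1); t to first gridline: x 0.6005, y 3.1682 (then +1.0353 / +3.8637)
    (3,1) via x @ 0.6005
    (2,1) via x @ 1.6357
    (1,1) via x @ 2.6710
    (1,2) via y @ 3.1682
    (0,2) via x @ 3.7063  # hit
  → r_1 = 3.7063
beam 2: φ=-45°, α=210°
  direction (-0.8660, -0.5000); cell (4,1); t to first gridline: x 0.6697, y 0.3600 (then +1.1547 / +2.0000)
    (4,0) via y @ 0.3600  # hit
  → r_2 = 0.3600
beam 3: φ=0°, α=255°
  direction (-0.2588, -0.9659); cell (4,1); t to first gridline: x 2.2409, y 0.1863 (then +3.8637 / +1.0353)
    (4,0) via y @ 0.1863  # hit
  → r_3 = 0.1863
beam 4: φ=45°, α=300°
  direction (0.5000, -0.8660); cell (4,1); t to first gridline: x 0.8400, y 0.2078 (then +2.0000 / +1.1547)
    (4,0) via y @ 0.2078  # hit
  → r_4 = 0.2078
beam 5: φ=90°, α=345°
  direction (0.9659, -0.2588); cell (4,1); t to first gridline: x 0.4348, y 0.6955 (then +1.0353 / +3.8637)
    (5,1) via x @ 0.4348
    (5,0) via y @ 0.6955  # hit
  → r_5 = 0.6955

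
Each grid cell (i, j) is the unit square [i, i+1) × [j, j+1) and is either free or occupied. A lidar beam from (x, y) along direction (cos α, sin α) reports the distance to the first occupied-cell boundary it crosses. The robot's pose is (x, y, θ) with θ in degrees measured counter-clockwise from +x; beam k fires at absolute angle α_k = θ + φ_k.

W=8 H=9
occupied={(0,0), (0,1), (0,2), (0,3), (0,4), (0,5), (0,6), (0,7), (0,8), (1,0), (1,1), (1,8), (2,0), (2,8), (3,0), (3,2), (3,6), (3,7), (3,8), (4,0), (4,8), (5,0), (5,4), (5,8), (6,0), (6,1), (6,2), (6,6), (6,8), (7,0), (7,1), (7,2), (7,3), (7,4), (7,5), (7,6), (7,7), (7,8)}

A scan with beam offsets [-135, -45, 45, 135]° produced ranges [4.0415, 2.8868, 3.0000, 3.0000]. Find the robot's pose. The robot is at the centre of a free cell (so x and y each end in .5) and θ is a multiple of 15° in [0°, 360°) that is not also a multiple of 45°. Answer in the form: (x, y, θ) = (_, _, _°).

(x, y, θ) = (3.5, 4.5, 195°)

Enumerate (i+0.5, j+0.5, θ) over the 34 free cells and 16 admissible headings. For each, cast all 4 beams and compare to the given ranges.
  (4.5, 3.5, 165°): beam 1 = 1.0000 ≠ 4.0415 ✗
  (5.5, 1.5, 60°): beam 1 = 0.5176 ≠ 4.0415 ✗
  (5.5, 6.5, 345°): beam 1 = 5.1962 ≠ 4.0415 ✗
  (6.5, 7.5, 60°): beam 1 = 0.5176 ≠ 4.0415 ✗
  …
  (3.5, 4.5, 195°): r_1=4.0415, r_2=2.8868, r_3=3.0000, r_4=3.0000 — all match ✓
Unique over the lattice → pose = (3.5, 4.5, 195°).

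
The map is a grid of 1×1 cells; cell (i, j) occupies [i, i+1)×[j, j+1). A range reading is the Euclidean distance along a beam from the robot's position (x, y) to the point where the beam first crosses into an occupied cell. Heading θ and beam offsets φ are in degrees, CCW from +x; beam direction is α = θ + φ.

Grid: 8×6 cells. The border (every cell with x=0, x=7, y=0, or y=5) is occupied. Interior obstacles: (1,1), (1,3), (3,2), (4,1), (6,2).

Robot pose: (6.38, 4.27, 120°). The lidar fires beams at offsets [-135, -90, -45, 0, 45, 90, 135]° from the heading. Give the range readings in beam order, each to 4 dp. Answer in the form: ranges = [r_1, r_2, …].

ranges = [0.6419, 0.7159, 0.7558, 0.8429, 2.8205, 2.7482, 1.3148]

beam 1: φ=-135°, α=345°
  cosα=0.9659 sinα=-0.2588 | (6,4) | tMaxX 0.6419 tMaxY 1.0432 | tΔX 1.0353 tΔY 3.8637
    t=0.6419 [x] (7,4) — stop
  → r_1 = 0.6419
beam 2: φ=-90°, α=30°
  cosα=0.8660 sinα=0.5000 | (6,4) | tMaxX 0.7159 tMaxY 1.4600 | tΔX 1.1547 tΔY 2.0000
    t=0.7159 [x] (7,4) — stop
  → r_2 = 0.7159
beam 3: φ=-45°, α=75°
  cosα=0.2588 sinα=0.9659 | (6,4) | tMaxX 2.3955 tMaxY 0.7558 | tΔX 3.8637 tΔY 1.0353
    t=0.7558 [y] (6,5) — stop
  → r_3 = 0.7558
beam 4: φ=0°, α=120°
  cosα=-0.5000 sinα=0.8660 | (6,4) | tMaxX 0.7600 tMaxY 0.8429 | tΔX 2.0000 tΔY 1.1547
    t=0.7600 [x] (5,4)
    t=0.8429 [y] (5,5) — stop
  → r_4 = 0.8429
beam 5: φ=45°, α=165°
  cosα=-0.9659 sinα=0.2588 | (6,4) | tMaxX 0.3934 tMaxY 2.8205 | tΔX 1.0353 tΔY 3.8637
    t=0.3934 [x] (5,4)
    t=1.4287 [x] (4,4)
    t=2.4640 [x] (3,4)
    t=2.8205 [y] (3,5) — stop
  → r_5 = 2.8205
beam 6: φ=90°, α=210°
  cosα=-0.8660 sinα=-0.5000 | (6,4) | tMaxX 0.4388 tMaxY 0.5400 | tΔX 1.1547 tΔY 2.0000
    t=0.4388 [x] (5,4)
    t=0.5400 [y] (5,3)
    t=1.5935 [x] (4,3)
    t=2.5400 [y] (4,2)
    t=2.7482 [x] (3,2) — stop
  → r_6 = 2.7482
beam 7: φ=135°, α=255°
  cosα=-0.2588 sinα=-0.9659 | (6,4) | tMaxX 1.4682 tMaxY 0.2795 | tΔX 3.8637 tΔY 1.0353
    t=0.2795 [y] (6,3)
    t=1.3148 [y] (6,2) — stop
  → r_7 = 1.3148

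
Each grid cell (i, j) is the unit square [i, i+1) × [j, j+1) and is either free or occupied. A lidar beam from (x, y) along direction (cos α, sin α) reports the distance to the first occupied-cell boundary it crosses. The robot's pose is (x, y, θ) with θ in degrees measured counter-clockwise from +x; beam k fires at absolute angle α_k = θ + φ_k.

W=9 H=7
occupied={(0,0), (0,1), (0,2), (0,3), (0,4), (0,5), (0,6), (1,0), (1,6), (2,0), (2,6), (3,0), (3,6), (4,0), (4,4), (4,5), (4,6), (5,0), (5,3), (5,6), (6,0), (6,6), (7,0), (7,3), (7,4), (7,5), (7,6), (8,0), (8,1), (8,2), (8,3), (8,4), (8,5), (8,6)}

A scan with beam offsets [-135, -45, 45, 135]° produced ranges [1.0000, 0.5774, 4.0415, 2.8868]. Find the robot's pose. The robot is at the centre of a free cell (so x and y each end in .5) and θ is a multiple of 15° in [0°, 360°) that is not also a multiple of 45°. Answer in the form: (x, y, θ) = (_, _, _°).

The pose lattice has 29·16 = 464 candidates. Test each by forward raycasting.
  (7.5, 1.5, 210°): beam 1 = 1.5529 ≠ 1.0000 ✗
  (6.5, 4.5, 210°): beam 1 = 1.5529 ≠ 1.0000 ✗
  (6.5, 3.5, 105°): beam 1 = 0.5774 ≠ 1.0000 ✗
  …
  (1.5, 4.5, 255°): r_1=1.0000, r_2=0.5774, r_3=4.0415, r_4=2.8868 — all match ✓
Only this pose fits every beam.

(x, y, θ) = (1.5, 4.5, 255°)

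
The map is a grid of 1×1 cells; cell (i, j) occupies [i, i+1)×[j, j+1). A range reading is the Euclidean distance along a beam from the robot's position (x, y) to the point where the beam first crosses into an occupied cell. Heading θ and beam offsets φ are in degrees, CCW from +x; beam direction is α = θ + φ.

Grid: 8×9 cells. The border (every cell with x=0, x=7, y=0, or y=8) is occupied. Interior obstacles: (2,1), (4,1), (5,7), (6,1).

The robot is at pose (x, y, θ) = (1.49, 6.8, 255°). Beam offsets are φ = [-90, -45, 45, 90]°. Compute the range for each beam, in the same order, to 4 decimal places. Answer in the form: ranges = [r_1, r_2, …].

beam 1: φ=-90°, α=165°
  cosα=-0.9659 sinα=0.2588 | (1,6) | tMaxX 0.5073 tMaxY 0.7727 | tΔX 1.0353 tΔY 3.8637
    t=0.5073 [x] (0,6) — stop
  → r_1 = 0.5073
beam 2: φ=-45°, α=210°
  cosα=-0.8660 sinα=-0.5000 | (1,6) | tMaxX 0.5658 tMaxY 1.6000 | tΔX 1.1547 tΔY 2.0000
    t=0.5658 [x] (0,6) — stop
  → r_2 = 0.5658
beam 3: φ=45°, α=300°
  cosα=0.5000 sinα=-0.8660 | (1,6) | tMaxX 1.0200 tMaxY 0.9238 | tΔX 2.0000 tΔY 1.1547
    t=0.9238 [y] (1,5)
    t=1.0200 [x] (2,5)
    t=2.0785 [y] (2,4)
    t=3.0200 [x] (3,4)
    t=3.2332 [y] (3,3)
    t=4.3879 [y] (3,2)
    t=5.0200 [x] (4,2)
    t=5.5426 [y] (4,1) — stop
  → r_3 = 5.5426
beam 4: φ=90°, α=345°
  cosα=0.9659 sinα=-0.2588 | (1,6) | tMaxX 0.5280 tMaxY 3.0910 | tΔX 1.0353 tΔY 3.8637
    t=0.5280 [x] (2,6)
    t=1.5633 [x] (3,6)
    t=2.5985 [x] (4,6)
    t=3.0910 [y] (4,5)
    t=3.6338 [x] (5,5)
    t=4.6691 [x] (6,5)
    t=5.7044 [x] (7,5) — stop
  → r_4 = 5.7044

ranges = [0.5073, 0.5658, 5.5426, 5.7044]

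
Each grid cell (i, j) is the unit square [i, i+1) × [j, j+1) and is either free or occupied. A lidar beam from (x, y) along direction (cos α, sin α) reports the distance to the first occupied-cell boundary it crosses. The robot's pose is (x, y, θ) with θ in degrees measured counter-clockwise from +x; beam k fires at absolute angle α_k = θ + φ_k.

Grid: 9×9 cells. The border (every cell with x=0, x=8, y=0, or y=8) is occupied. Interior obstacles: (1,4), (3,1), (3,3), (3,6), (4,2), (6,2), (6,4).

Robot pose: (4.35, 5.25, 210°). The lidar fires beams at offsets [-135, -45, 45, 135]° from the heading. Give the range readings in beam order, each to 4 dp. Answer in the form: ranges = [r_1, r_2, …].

ranges = [2.8470, 3.4682, 1.3523, 1.7082]

beam 1: φ=-135°, α=75°
  d=(0.2588,0.9659)  start (4,5)  tX=2.5114 tY=0.7765  stride 1/|dx|=3.8637 1/|dy|=1.0353
    cross y-line → (4,6), t=0.7765
    cross y-line → (4,7), t=1.8117
    cross x-line → (5,7), t=2.5114
    cross y-line → (5,8), t=2.8470 (wall)
  → r_1 = 2.8470
beam 2: φ=-45°, α=165°
  d=(-0.9659,0.2588)  start (4,5)  tX=0.3623 tY=2.8978  stride 1/|dx|=1.0353 1/|dy|=3.8637
    cross x-line → (3,5), t=0.3623
    cross x-line → (2,5), t=1.3976
    cross x-line → (1,5), t=2.4329
    cross y-line → (1,6), t=2.8978
    cross x-line → (0,6), t=3.4682 (wall)
  → r_2 = 3.4682
beam 3: φ=45°, α=255°
  d=(-0.2588,-0.9659)  start (4,5)  tX=1.3523 tY=0.2588  stride 1/|dx|=3.8637 1/|dy|=1.0353
    cross y-line → (4,4), t=0.2588
    cross y-line → (4,3), t=1.2941
    cross x-line → (3,3), t=1.3523 (wall)
  → r_3 = 1.3523
beam 4: φ=135°, α=345°
  d=(0.9659,-0.2588)  start (4,5)  tX=0.6729 tY=0.9659  stride 1/|dx|=1.0353 1/|dy|=3.8637
    cross x-line → (5,5), t=0.6729
    cross y-line → (5,4), t=0.9659
    cross x-line → (6,4), t=1.7082 (wall)
  → r_4 = 1.7082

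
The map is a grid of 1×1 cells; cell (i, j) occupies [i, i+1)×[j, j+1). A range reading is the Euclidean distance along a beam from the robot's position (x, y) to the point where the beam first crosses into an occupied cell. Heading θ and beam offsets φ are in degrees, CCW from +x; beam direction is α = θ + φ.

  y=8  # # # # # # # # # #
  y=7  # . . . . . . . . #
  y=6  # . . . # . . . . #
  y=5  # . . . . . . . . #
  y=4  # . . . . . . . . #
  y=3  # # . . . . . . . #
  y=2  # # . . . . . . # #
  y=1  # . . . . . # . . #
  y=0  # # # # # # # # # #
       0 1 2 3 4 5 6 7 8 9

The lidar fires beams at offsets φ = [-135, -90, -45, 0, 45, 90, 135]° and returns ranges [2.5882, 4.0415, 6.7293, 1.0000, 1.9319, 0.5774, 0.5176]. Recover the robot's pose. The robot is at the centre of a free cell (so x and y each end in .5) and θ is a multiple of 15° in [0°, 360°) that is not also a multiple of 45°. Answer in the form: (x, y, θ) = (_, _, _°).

The pose lattice has 51·16 = 816 candidates. Test each by forward raycasting.
  (4.5, 3.5, 15°): beam 1 = 2.8868 ≠ 2.5882 ✗
  (6.5, 6.5, 60°): beam 1 = 5.6940 ≠ 2.5882 ✗
  (3.5, 1.5, 120°): beam 1 = 1.9319 ≠ 2.5882 ✗
  …
  (3.5, 7.5, 330°): r_1=2.5882, r_2=4.0415, r_3=6.7293, r_4=1.0000, r_5=1.9319, r_6=0.5774, r_7=0.5176 — all match ✓
No second candidate reproduces the full scan.

(x, y, θ) = (3.5, 7.5, 330°)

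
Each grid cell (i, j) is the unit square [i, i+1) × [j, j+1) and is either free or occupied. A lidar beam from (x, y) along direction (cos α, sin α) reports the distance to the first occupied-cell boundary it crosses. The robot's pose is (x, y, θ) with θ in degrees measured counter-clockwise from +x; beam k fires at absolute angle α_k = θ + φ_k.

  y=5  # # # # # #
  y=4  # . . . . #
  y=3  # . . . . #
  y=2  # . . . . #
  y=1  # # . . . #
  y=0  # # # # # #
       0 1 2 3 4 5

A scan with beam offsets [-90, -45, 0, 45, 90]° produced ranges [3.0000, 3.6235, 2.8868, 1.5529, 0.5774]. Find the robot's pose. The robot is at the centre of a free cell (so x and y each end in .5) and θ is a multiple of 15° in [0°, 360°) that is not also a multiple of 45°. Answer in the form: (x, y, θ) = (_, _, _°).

Candidates: 15 free-cell centres × 16 headings = 240 poses. Raycast each; keep the one whose scan matches to 4 dp.
  (2.5, 4.5, 30°): beam 1 = 4.0415 ≠ 3.0000 ✗
  (4.5, 3.5, 105°): beam 1 = 0.5176 ≠ 3.0000 ✗
  (3.5, 1.5, 330°): beam 1 = 0.5774 ≠ 3.0000 ✗
  (3.5, 3.5, 165°): beam 1 = 1.5529 ≠ 3.0000 ✗
  …
  (3.5, 1.5, 150°): r_1=3.0000, r_2=3.6235, r_3=2.8868, r_4=1.5529, r_5=0.5774 — all match ✓
No second candidate reproduces the full scan.

(x, y, θ) = (3.5, 1.5, 150°)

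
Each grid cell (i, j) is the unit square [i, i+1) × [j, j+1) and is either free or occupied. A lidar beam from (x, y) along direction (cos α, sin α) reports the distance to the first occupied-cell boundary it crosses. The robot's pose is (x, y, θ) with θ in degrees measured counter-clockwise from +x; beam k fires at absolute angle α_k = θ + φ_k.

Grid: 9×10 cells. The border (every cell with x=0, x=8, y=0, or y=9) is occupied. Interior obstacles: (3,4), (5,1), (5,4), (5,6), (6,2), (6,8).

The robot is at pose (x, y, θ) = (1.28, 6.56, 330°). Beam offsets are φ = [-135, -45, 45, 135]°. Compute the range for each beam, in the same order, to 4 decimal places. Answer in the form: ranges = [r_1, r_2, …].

beam 1: φ=-135°, α=195°
  dir = (cos 195°, sin 195°) = (-0.9659, -0.2588); from cell (1,6)
  next x-line at t=0.2899, next y-line at t=2.1637; Δt_x=1.0353, Δt_y=3.8637
    x: enter (0,6) at t=0.2899 ← occupied
  → r_1 = 0.2899
beam 2: φ=-45°, α=285°
  dir = (cos 285°, sin 285°) = (0.2588, -0.9659); from cell (1,6)
  next x-line at t=2.7819, next y-line at t=0.5798; Δt_x=3.8637, Δt_y=1.0353
    y: enter (1,5) at t=0.5798
    y: enter (1,4) at t=1.6150
    y: enter (1,3) at t=2.6503
    x: enter (2,3) at t=2.7819
    y: enter (2,2) at t=3.6856
    y: enter (2,1) at t=4.7209
    y: enter (2,0) at t=5.7561 ← occupied
  → r_2 = 5.7561
beam 3: φ=45°, α=15°
  dir = (cos 15°, sin 15°) = (0.9659, 0.2588); from cell (1,6)
  next x-line at t=0.7454, next y-line at t=1.7000; Δt_x=1.0353, Δt_y=3.8637
    x: enter (2,6) at t=0.7454
    y: enter (2,7) at t=1.7000
    x: enter (3,7) at t=1.7807
    x: enter (4,7) at t=2.8160
    x: enter (5,7) at t=3.8512
    x: enter (6,7) at t=4.8865
    y: enter (6,8) at t=5.5637 ← occupied
  → r_3 = 5.5637
beam 4: φ=135°, α=105°
  dir = (cos 105°, sin 105°) = (-0.2588, 0.9659); from cell (1,6)
  next x-line at t=1.0818, next y-line at t=0.4555; Δt_x=3.8637, Δt_y=1.0353
    y: enter (1,7) at t=0.4555
    x: enter (0,7) at t=1.0818 ← occupied
  → r_4 = 1.0818

ranges = [0.2899, 5.7561, 5.5637, 1.0818]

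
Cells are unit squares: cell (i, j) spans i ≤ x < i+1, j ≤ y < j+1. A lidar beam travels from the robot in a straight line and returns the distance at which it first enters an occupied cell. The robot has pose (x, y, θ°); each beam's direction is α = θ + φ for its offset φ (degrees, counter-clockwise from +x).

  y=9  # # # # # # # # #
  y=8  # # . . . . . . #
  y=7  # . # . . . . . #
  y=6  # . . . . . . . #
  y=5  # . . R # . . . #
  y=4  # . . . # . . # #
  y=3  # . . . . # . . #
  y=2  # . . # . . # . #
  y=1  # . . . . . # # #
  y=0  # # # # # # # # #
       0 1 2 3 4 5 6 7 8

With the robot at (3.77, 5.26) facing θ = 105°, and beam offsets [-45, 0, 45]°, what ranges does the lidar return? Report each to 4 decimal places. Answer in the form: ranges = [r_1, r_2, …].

ranges = [0.4600, 3.8719, 3.1985]

beam 1: φ=-45°, α=60°
  cosα=0.5000 sinα=0.8660 | (3,5) | tMaxX 0.4600 tMaxY 0.8545 | tΔX 2.0000 tΔY 1.1547
    t=0.4600 [x] (4,5) — stop
  → r_1 = 0.4600
beam 2: φ=0°, α=105°
  cosα=-0.2588 sinα=0.9659 | (3,5) | tMaxX 2.9751 tMaxY 0.7661 | tΔX 3.8637 tΔY 1.0353
    t=0.7661 [y] (3,6)
    t=1.8014 [y] (3,7)
    t=2.8367 [y] (3,8)
    t=2.9751 [x] (2,8)
    t=3.8719 [y] (2,9) — stop
  → r_2 = 3.8719
beam 3: φ=45°, α=150°
  cosα=-0.8660 sinα=0.5000 | (3,5) | tMaxX 0.8891 tMaxY 1.4800 | tΔX 1.1547 tΔY 2.0000
    t=0.8891 [x] (2,5)
    t=1.4800 [y] (2,6)
    t=2.0438 [x] (1,6)
    t=3.1985 [x] (0,6) — stop
  → r_3 = 3.1985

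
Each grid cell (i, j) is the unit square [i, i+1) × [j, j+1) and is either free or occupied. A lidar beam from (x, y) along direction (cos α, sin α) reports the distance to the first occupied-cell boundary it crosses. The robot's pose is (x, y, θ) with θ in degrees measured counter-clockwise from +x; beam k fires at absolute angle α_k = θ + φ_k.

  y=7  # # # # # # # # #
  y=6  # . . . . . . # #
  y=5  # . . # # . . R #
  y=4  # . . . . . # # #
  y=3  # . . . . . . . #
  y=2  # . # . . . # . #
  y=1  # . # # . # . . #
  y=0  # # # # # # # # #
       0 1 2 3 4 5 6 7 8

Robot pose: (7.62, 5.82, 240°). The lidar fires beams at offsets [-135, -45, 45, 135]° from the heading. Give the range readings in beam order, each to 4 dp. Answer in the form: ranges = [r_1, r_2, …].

beam 1: φ=-135°, α=105°
  d=(-0.2588,0.9659)  start (7,5)  tX=2.3955 tY=0.1863  stride 1/|dx|=3.8637 1/|dy|=1.0353
    cross y-line → (7,6), t=0.1863 (wall)
  → r_1 = 0.1863
beam 2: φ=-45°, α=195°
  d=(-0.9659,-0.2588)  start (7,5)  tX=0.6419 tY=3.1682  stride 1/|dx|=1.0353 1/|dy|=3.8637
    cross x-line → (6,5), t=0.6419
    cross x-line → (5,5), t=1.6771
    cross x-line → (4,5), t=2.7124 (wall)
  → r_2 = 2.7124
beam 3: φ=45°, α=285°
  d=(0.2588,-0.9659)  start (7,5)  tX=1.4682 tY=0.8489  stride 1/|dx|=3.8637 1/|dy|=1.0353
    cross y-line → (7,4), t=0.8489 (wall)
  → r_3 = 0.8489
beam 4: φ=135°, α=15°
  d=(0.9659,0.2588)  start (7,5)  tX=0.3934 tY=0.6955  stride 1/|dx|=1.0353 1/|dy|=3.8637
    cross x-line → (8,5), t=0.3934 (wall)
  → r_4 = 0.3934

ranges = [0.1863, 2.7124, 0.8489, 0.3934]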